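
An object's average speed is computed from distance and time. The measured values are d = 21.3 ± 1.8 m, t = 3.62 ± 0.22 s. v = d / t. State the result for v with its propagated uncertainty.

5.88 ± 0.612 m/s

Each factor contributes (exponent × relative error)² to (δv/v)²:
  (1·δd/d)² = (1×0.0845)² = 0.00714;  (-1·δt/t)² = (-1×0.0608)² = 0.00369
δv/v = √(0.0108) = 0.104
v = 5.88 m/s, so δv = 0.104 × 5.88 = 0.612 m/s.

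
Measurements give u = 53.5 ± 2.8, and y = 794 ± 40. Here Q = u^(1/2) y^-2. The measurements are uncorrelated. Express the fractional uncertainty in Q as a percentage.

Since Q is a product/quotient, work with relative uncertainties:
  (½·δu/u)² = (0.5×0.0523)² = 0.000685;  (-2·δy/y)² = (-2×0.0504)² = 0.0102
δQ/Q = √(0.0108) = 0.104

10.4%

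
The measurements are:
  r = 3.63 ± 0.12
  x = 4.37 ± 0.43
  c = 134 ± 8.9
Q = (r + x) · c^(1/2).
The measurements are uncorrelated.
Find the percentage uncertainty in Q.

6.49%

Let u = r + x = 8.00. δu = √(δr² + δx²) = √(0.0144 + 0.185) = 0.446, so δu/u = 0.0558.
Q is then a monomial in u, c:
δQ/Q = √((δu/u)² + (½·δc/c)²) = √(0.00311 + 0.00110) = 0.0649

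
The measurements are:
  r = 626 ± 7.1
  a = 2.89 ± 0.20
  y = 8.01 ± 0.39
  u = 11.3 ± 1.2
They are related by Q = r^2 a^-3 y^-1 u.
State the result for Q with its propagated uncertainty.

Relative error in a monomial: (δQ/Q)² = Σ (nᵢ · δxᵢ/xᵢ)².
  (2·δr/r)² = (2×0.0113)² = 0.000515;  (-3·δa/a)² = (-3×0.0692)² = 0.0431;  (-1·δy/y)² = (-1×0.0487)² = 0.00237;  (1·δu/u)² = (1×0.106)² = 0.0113
δQ/Q = √(0.0573) = 0.239
Q = 22900, so δQ = 0.239 × 22900 = 5480.

22900 ± 5480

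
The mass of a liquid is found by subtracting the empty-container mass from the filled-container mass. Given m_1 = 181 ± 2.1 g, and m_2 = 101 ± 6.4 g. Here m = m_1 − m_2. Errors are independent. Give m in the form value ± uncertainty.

Absolute uncertainties add in quadrature for a linear combination:
  (δm_1)² = 4.41;  (δm_2)² = 41.0
δm = √(45.4) = 6.74 g
m = 80.0 g.

80.0 ± 6.74 g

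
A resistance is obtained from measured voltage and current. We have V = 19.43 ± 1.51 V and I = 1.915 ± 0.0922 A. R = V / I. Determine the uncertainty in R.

Since R is a product/quotient, work with relative uncertainties:
  (1·δV/V)² = (1×0.0777)² = 0.00604;  (-1·δI/I)² = (-1×0.0481)² = 0.00232
δR/R = √(0.00836) = 0.0914
R = 10.15 Ω, so δR = 0.0914 × 10.15 = 0.928 Ω.

0.928 Ω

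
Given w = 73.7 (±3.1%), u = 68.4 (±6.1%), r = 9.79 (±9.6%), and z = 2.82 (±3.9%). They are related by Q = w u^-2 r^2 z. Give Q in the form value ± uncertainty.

Each factor contributes (exponent × relative error)² to (δQ/Q)²:
  (1·δw/w)² = (1×0.0310)² = 0.000961;  (-2·δu/u)² = (-2×0.0610)² = 0.0149;  (2·δr/r)² = (2×0.0960)² = 0.0369;  (1·δz/z)² = (1×0.0390)² = 0.00152
δQ/Q = √(0.0542) = 0.233
Q = 4.26, so δQ = 0.233 × 4.26 = 0.991.

4.26 ± 0.991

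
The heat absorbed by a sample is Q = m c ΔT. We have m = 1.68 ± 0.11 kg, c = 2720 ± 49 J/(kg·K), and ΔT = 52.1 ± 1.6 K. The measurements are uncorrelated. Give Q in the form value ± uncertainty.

(2.38 ± 0.177) × 10^5 J

Relative error in a monomial: (δQ/Q)² = Σ (nᵢ · δxᵢ/xᵢ)².
  (1·δm/m)² = (1×0.0655)² = 0.00429;  (1·δc/c)² = (1×0.0180)² = 0.000325;  (1·δΔT/ΔT)² = (1×0.0307)² = 0.000943
δQ/Q = √(0.00555) = 0.0745
Q = 2.38e+05 J, so δQ = 0.0745 × 2.38e+05 = 17700 J.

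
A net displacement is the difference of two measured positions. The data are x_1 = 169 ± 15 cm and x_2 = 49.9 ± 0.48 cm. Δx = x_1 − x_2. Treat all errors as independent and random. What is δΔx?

15.0 cm

For a sum/difference, combine absolute errors in quadrature:
  (δx_1)² = 225;  (δx_2)² = 0.230
δΔx = √(225) = 15.0 cm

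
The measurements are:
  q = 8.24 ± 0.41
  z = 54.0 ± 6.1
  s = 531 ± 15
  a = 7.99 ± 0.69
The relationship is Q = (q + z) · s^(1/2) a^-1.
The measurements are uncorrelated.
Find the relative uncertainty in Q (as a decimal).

Let u = q + z = 62.2. δu = √(δq² + δz²) = √(0.168 + 37.2) = 6.11, so δu/u = 0.0982.
Q is then a monomial in u, s, a:
δQ/Q = √((δu/u)² + (½·δs/s)² + (-1·δa/a)²) = √(0.00965 + 0.000199 + 0.00746) = 0.132

0.132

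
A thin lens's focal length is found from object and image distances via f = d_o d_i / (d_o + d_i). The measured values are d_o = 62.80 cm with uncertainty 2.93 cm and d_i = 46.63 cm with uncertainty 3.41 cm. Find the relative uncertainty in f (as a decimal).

∂f/∂d_o = (d_i/(d_o+d_i))² = 0.182;  ∂f/∂d_i = (d_o/(d_o+d_i))² = 0.329
δf = √((∂f/∂d_o · δd_o)² + (∂f/∂d_i · δd_i)²) = √(0.283 + 1.26) = 1.24 cm
f = 26.76 cm, so δf/f = 1.24/26.76 = 0.0464.

0.0464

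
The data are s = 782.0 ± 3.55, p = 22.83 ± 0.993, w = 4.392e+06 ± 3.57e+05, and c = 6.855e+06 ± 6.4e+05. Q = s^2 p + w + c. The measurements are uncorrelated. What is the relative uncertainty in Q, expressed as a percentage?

3.81%

Let h = s^2·p = 1.396e+07. δh/h = √((2·δs/s)² + (1·δp/p)²) = √(8.24e-05 + 0.00189) = 0.0444, so δh = 6.2e+05.
Q = h + w + c: δQ = √(δh² + δw² + δc²) = √(3.85e+11 + 1.27e+11 + 4.1e+11) = 9.6e+05
Q = 2.521e+07, so δQ/Q = 9.6e+05/2.521e+07 = 0.0381.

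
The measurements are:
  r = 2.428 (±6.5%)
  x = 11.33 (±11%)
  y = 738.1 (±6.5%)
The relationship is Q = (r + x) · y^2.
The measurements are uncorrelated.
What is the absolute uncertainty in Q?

1.19e+06

Let u = r + x = 13.76. δu = √(δr² + δx²) = √(0.0249 + 1.55) = 1.26, so δu/u = 0.0913.
Q is then a monomial in u, y:
δQ/Q = √((δu/u)² + (2·δy/y)²) = √(0.00834 + 0.0169) = 0.159
Q = 7.495e+06, so δQ = 0.159 × 7.495e+06 = 1.19e+06.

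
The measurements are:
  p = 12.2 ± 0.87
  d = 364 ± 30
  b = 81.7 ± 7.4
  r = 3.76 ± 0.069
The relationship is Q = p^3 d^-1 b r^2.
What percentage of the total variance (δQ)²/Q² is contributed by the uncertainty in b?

(δQ/Q)² = (3·δp/p)² + (-1·δd/d)² + (1·δb/b)² + (2·δr/r)²
  p term: (3×0.0713)² = 0.0458
  d term: (-1×0.0824)² = 0.00679
  b term: (1×0.0906)² = 0.00820
  r term: (2×0.0184)² = 0.00135
Total = 0.0621. Share from b = 0.00820/0.0621 = 0.132.

13.2%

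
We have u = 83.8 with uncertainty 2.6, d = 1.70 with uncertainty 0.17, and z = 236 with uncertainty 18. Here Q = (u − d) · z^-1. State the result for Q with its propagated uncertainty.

Let w = u − d = 82.1. δw = √(δu² + δd²) = √(6.76 + 0.0289) = 2.61, so δw/w = 0.0317.
Q is then a monomial in w, z:
δQ/Q = √((δw/w)² + (-1·δz/z)²) = √(0.00101 + 0.00582) = 0.0826
Q = 0.348, so δQ = 0.0826 × 0.348 = 0.0287.

0.348 ± 0.0287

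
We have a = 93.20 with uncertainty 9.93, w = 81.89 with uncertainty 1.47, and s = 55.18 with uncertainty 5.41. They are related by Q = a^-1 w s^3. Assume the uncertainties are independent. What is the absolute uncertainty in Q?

Each factor contributes (exponent × relative error)² to (δQ/Q)²:
  (-1·δa/a)² = (-1×0.107)² = 0.0114;  (1·δw/w)² = (1×0.0180)² = 0.000322;  (3·δs/s)² = (3×0.0980)² = 0.0865
δQ/Q = √(0.0982) = 0.313
Q = 147600, so δQ = 0.313 × 147600 = 46300.

46300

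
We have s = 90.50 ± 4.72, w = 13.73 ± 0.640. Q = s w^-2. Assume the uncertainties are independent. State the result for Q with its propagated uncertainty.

0.4801 ± 0.0513

Since Q is a product/quotient, work with relative uncertainties:
  (1·δs/s)² = (1×0.0522)² = 0.00272;  (-2·δw/w)² = (-2×0.0466)² = 0.00869
δQ/Q = √(0.0114) = 0.107
Q = 0.4801, so δQ = 0.107 × 0.4801 = 0.0513.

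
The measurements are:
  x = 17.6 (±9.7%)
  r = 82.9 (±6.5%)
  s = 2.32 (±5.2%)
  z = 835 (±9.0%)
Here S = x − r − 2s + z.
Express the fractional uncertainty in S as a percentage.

Sums and differences: (δS)² = Σ (cᵢ δxᵢ)².
  (δx)² = 2.91;  (δr)² = 29.0;  (2·δs)² = 0.0582;  (δz)² = 5650
δS = √(5680) = 75.4
S = 765, so δS/S = 75.4/765 = 0.0985.

9.85%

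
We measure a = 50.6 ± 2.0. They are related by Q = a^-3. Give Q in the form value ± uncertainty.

(7.72 ± 0.915) × 10^-6

Q ∝ a^-3, so δQ/Q = |-3| · δa/a = 3 × 0.0395 = 0.119.
Q = 7.72e-06, so δQ = 0.119 × 7.72e-06 = 9.15e-07.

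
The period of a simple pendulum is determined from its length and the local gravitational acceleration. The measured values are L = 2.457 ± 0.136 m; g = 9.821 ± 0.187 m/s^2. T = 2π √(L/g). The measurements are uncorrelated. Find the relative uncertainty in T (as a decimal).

0.0293

For a monomial T ∝ L^(1/2), g^(-1/2), fractional errors add in quadrature:
  (½·δL/L)² = (0.5×0.0554)² = 0.000766;  (−½·δg/g)² = (-0.5×0.0190)² = 9.06e-05
δT/T = √(0.000857) = 0.0293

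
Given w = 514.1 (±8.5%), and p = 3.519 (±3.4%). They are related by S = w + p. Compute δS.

For a sum/difference, combine absolute errors in quadrature:
  (δw)² = 1910;  (δp)² = 0.0143
δS = √(1910) = 43.7

43.7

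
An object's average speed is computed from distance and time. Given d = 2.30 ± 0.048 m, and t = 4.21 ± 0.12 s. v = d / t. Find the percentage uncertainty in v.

Products/powers → add relative errors in quadrature, weighted by exponent:
  (1·δd/d)² = (1×0.0209)² = 0.000436;  (-1·δt/t)² = (-1×0.0285)² = 0.000812
δv/v = √(0.00125) = 0.0353

3.53%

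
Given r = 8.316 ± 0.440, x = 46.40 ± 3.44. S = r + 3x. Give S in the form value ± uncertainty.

147.5 ± 10.3

Absolute uncertainties add in quadrature for a linear combination:
  (δr)² = 0.194;  (3·δx)² = 107
δS = √(107) = 10.3
S = 147.5.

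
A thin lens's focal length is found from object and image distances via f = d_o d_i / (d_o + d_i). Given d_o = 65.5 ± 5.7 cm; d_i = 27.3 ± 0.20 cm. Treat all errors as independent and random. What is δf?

∂f/∂d_o = (d_i/(d_o+d_i))² = 0.0865;  ∂f/∂d_i = (d_o/(d_o+d_i))² = 0.498
δf = √((∂f/∂d_o · δd_o)² + (∂f/∂d_i · δd_i)²) = √(0.243 + 0.00993) = 0.503 cm

0.503 cm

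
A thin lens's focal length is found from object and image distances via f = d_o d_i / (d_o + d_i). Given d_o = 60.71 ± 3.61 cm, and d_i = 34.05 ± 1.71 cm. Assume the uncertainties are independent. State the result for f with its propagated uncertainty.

∂f/∂d_o = (d_i/(d_o+d_i))² = 0.129;  ∂f/∂d_i = (d_o/(d_o+d_i))² = 0.410
δf = √((∂f/∂d_o · δd_o)² + (∂f/∂d_i · δd_i)²) = √(0.217 + 0.493) = 0.843 cm
f = 21.81 cm.

21.81 ± 0.843 cm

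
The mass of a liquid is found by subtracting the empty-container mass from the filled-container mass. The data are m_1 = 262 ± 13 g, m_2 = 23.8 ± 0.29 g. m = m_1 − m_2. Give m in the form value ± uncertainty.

For a sum/difference, combine absolute errors in quadrature:
  (δm_1)² = 169;  (δm_2)² = 0.0841
δm = √(169) = 13.0 g
m = 238 g.

238 ± 13.0 g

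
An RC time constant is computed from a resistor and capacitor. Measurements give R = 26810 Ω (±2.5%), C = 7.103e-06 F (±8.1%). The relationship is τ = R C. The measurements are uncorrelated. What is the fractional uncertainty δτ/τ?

Each factor contributes (exponent × relative error)² to (δτ/τ)²:
  (1·δR/R)² = (1×0.0250)² = 0.000625;  (1·δC/C)² = (1×0.0810)² = 0.00656
δτ/τ = √(0.00719) = 0.0848

0.0848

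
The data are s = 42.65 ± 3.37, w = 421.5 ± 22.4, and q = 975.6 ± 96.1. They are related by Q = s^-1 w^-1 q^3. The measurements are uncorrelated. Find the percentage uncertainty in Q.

For a monomial Q ∝ s^-1, w^-1, q^3, fractional errors add in quadrature:
  (-1·δs/s)² = (-1×0.0790)² = 0.00624;  (-1·δw/w)² = (-1×0.0531)² = 0.00282;  (3·δq/q)² = (3×0.0985)² = 0.0873
δQ/Q = √(0.0964) = 0.310

31.0%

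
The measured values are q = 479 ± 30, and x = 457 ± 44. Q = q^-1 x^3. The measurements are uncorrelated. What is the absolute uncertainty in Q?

For a monomial Q ∝ q^-1, x^3, fractional errors add in quadrature:
  (-1·δq/q)² = (-1×0.0626)² = 0.00392;  (3·δx/x)² = (3×0.0963)² = 0.0834
δQ/Q = √(0.0874) = 0.296
Q = 1.99e+05, so δQ = 0.296 × 1.99e+05 = 58900.

58900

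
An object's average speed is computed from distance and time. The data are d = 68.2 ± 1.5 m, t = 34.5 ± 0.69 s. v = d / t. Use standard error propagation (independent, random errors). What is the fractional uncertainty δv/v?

Since v is a product/quotient, work with relative uncertainties:
  (1·δd/d)² = (1×0.0220)² = 0.000484;  (-1·δt/t)² = (-1×0.0200)² = 0.000400
δv/v = √(0.000884) = 0.0297

0.0297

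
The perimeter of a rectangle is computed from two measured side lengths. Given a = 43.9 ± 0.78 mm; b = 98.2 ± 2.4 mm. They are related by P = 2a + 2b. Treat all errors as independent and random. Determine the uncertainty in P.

5.05 mm

Sums and differences: (δP)² = Σ (cᵢ δxᵢ)².
  (2·δa)² = 2.43;  (2·δb)² = 23.0
δP = √(25.5) = 5.05 mm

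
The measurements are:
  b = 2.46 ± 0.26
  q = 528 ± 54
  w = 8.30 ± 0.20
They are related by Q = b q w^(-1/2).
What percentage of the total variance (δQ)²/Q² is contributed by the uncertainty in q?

48.0%

(δQ/Q)² = (1·δb/b)² + (1·δq/q)² + (−½·δw/w)²
  b term: (1×0.106)² = 0.0112
  q term: (1×0.102)² = 0.0105
  w term: (-0.5×0.0241)² = 0.000145
Total = 0.0218. Share from q = 0.0105/0.0218 = 0.480.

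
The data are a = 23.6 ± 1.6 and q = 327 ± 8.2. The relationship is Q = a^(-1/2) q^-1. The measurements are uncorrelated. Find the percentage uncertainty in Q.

Since Q is a product/quotient, work with relative uncertainties:
  (−½·δa/a)² = (-0.5×0.0678)² = 0.00115;  (-1·δq/q)² = (-1×0.0251)² = 0.000629
δQ/Q = √(0.00178) = 0.0422

4.22%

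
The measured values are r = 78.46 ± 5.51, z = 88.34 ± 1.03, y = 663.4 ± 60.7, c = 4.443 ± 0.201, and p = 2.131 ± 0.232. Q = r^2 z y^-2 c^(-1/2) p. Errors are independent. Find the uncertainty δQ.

0.320

Products/powers → add relative errors in quadrature, weighted by exponent:
  (2·δr/r)² = (2×0.0702)² = 0.0197;  (1·δz/z)² = (1×0.0117)² = 0.000136;  (-2·δy/y)² = (-2×0.0915)² = 0.0335;  (−½·δc/c)² = (-0.5×0.0452)² = 0.000512;  (1·δp/p)² = (1×0.109)² = 0.0119
δQ/Q = √(0.0657) = 0.256
Q = 1.249, so δQ = 0.256 × 1.249 = 0.320.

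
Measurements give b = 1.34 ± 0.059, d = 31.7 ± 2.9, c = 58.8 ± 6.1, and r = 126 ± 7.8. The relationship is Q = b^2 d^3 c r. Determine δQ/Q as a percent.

Each factor contributes (exponent × relative error)² to (δQ/Q)²:
  (2·δb/b)² = (2×0.0440)² = 0.00775;  (3·δd/d)² = (3×0.0915)² = 0.0753;  (1·δc/c)² = (1×0.104)² = 0.0108;  (1·δr/r)² = (1×0.0619)² = 0.00383
δQ/Q = √(0.0977) = 0.313

31.3%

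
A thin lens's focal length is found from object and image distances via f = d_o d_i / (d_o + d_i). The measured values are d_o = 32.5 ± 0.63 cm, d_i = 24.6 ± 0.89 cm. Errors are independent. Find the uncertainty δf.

0.311 cm

∂f/∂d_o = (d_i/(d_o+d_i))² = 0.186;  ∂f/∂d_i = (d_o/(d_o+d_i))² = 0.324
δf = √((∂f/∂d_o · δd_o)² + (∂f/∂d_i · δd_i)²) = √(0.0137 + 0.0831) = 0.311 cm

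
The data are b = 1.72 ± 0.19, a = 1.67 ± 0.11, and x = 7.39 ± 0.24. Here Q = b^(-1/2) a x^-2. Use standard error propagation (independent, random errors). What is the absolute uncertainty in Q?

0.00251

Products/powers → add relative errors in quadrature, weighted by exponent:
  (−½·δb/b)² = (-0.5×0.110)² = 0.00305;  (1·δa/a)² = (1×0.0659)² = 0.00434;  (-2·δx/x)² = (-2×0.0325)² = 0.00422
δQ/Q = √(0.0116) = 0.108
Q = 0.0233, so δQ = 0.108 × 0.0233 = 0.00251.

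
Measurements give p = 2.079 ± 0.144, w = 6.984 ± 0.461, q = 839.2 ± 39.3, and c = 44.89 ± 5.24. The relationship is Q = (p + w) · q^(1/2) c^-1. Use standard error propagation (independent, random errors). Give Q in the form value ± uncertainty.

Let u = p + w = 9.063. δu = √(δp² + δw²) = √(0.0207 + 0.213) = 0.483, so δu/u = 0.0533.
Q is then a monomial in u, q, c:
δQ/Q = √((δu/u)² + (½·δq/q)² + (-1·δc/c)²) = √(0.00284 + 0.000548 + 0.0136) = 0.130
Q = 5.849, so δQ = 0.130 × 5.849 = 0.763.

5.849 ± 0.763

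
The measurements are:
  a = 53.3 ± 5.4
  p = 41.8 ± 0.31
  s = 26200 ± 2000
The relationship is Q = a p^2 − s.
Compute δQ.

Let w = a·p^2 = 93100. δw/w = √((1·δa/a)² + (2·δp/p)²) = √(0.0103 + 0.000220) = 0.102, so δw = 9540.
Q = w − s: δQ = √(δw² + δs²) = √(9.09e+07 + 4e+06) = 9740

9740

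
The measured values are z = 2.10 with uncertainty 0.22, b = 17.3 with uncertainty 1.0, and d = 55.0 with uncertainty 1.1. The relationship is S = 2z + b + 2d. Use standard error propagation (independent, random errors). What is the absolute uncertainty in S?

Absolute uncertainties add in quadrature for a linear combination:
  (2·δz)² = 0.194;  (δb)² = 1.00;  (2·δd)² = 4.84
δS = √(6.03) = 2.46

2.46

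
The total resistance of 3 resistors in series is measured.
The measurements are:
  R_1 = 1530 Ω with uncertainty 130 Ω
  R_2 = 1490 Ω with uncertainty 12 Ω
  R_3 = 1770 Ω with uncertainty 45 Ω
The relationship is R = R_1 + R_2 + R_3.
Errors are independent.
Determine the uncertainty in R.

Absolute uncertainties add in quadrature for a linear combination:
  (δR_1)² = 16900;  (δR_2)² = 144;  (δR_3)² = 2020
δR = √(19100) = 138 Ω

138 Ω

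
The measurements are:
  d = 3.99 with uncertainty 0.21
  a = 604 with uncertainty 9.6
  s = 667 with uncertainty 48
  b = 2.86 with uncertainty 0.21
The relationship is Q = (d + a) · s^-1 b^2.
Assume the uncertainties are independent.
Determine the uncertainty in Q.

Let u = d + a = 608. δu = √(δd² + δa²) = √(0.0441 + 92.2) = 9.60, so δu/u = 0.0158.
Q is then a monomial in u, s, b:
δQ/Q = √((δu/u)² + (-1·δs/s)² + (2·δb/b)²) = √(0.000249 + 0.00518 + 0.0216) = 0.164
Q = 7.46, so δQ = 0.164 × 7.46 = 1.23.

1.23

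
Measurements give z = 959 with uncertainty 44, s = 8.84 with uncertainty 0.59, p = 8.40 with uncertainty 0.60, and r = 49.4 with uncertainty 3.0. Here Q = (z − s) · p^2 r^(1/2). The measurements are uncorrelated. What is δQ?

72200

Let u = z − s = 950. δu = √(δz² + δs²) = √(1940 + 0.348) = 44.0, so δu/u = 0.0463.
Q is then a monomial in u, p, r:
δQ/Q = √((δu/u)² + (2·δp/p)² + (½·δr/r)²) = √(0.00214 + 0.0204 + 0.000922) = 0.153
Q = 4.71e+05, so δQ = 0.153 × 4.71e+05 = 72200.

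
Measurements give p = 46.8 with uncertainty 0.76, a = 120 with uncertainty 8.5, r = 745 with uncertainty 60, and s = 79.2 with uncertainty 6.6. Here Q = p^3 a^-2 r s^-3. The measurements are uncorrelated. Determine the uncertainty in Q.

Each factor contributes (exponent × relative error)² to (δQ/Q)²:
  (3·δp/p)² = (3×0.0162)² = 0.00237;  (-2·δa/a)² = (-2×0.0708)² = 0.0201;  (1·δr/r)² = (1×0.0805)² = 0.00649;  (-3·δs/s)² = (-3×0.0833)² = 0.0625
δQ/Q = √(0.0914) = 0.302
Q = 0.0107, so δQ = 0.302 × 0.0107 = 0.00323.

0.00323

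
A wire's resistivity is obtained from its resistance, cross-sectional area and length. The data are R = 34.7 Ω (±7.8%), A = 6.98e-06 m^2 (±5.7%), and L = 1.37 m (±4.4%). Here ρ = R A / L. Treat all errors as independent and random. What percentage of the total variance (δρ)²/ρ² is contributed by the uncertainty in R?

(δρ/ρ)² = (1·δR/R)² + (1·δA/A)² + (-1·δL/L)²
  R term: (1×0.0780)² = 0.00608
  A term: (1×0.0570)² = 0.00325
  L term: (-1×0.0440)² = 0.00194
Total = 0.0113. Share from R = 0.00608/0.0113 = 0.540.

54.0%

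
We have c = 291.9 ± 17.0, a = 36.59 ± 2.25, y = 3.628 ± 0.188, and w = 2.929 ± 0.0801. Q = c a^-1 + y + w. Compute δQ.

Let p = c·a^-1 = 7.978. δp/p = √((1·δc/c)² + (-1·δa/a)²) = √(0.00339 + 0.00378) = 0.0847, so δp = 0.676.
Q = p + y + w: δQ = √(δp² + δy² + δw²) = √(0.457 + 0.0353 + 0.00642) = 0.706

0.706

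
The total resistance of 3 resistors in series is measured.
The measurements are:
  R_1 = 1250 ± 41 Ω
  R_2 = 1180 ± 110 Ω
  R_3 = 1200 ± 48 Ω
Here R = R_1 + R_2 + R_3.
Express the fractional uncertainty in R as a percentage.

3.49%

Each term contributes (cᵢ δxᵢ)² to (δR)²:
  (δR_1)² = 1680;  (δR_2)² = 12100;  (δR_3)² = 2300
δR = √(16100) = 127 Ω
R = 3630 Ω, so δR/R = 127/3630 = 0.0349.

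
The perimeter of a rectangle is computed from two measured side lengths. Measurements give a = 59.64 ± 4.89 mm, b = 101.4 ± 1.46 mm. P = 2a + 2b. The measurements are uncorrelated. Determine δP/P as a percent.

Sums and differences: (δP)² = Σ (cᵢ δxᵢ)².
  (2·δa)² = 95.6;  (2·δb)² = 8.53
δP = √(104) = 10.2 mm
P = 322.1 mm, so δP/P = 10.2/322.1 = 0.0317.

3.17%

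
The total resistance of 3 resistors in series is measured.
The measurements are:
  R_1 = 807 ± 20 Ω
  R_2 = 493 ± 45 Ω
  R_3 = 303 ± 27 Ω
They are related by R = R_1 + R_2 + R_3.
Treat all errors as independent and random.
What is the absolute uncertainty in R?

56.2 Ω

R is a linear combination, so absolute uncertainties add in quadrature:
  (δR_1)² = 400;  (δR_2)² = 2020;  (δR_3)² = 729
δR = √(3150) = 56.2 Ω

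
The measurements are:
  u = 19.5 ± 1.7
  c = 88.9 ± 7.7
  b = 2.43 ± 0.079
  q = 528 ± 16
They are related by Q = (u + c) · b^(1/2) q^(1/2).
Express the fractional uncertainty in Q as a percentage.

7.61%

Let w = u + c = 108. δw = √(δu² + δc²) = √(2.89 + 59.3) = 7.89, so δw/w = 0.0727.
Q is then a monomial in w, b, q:
δQ/Q = √((δw/w)² + (½·δb/b)² + (½·δq/q)²) = √(0.00529 + 0.000264 + 0.000230) = 0.0761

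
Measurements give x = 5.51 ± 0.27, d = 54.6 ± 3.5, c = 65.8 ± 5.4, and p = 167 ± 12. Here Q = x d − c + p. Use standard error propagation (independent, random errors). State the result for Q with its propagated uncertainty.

Let w = x·d = 301. δw/w = √((1·δx/x)² + (1·δd/d)²) = √(0.00240 + 0.00411) = 0.0807, so δw = 24.3.
Q = w − c + p: δQ = √(δw² + δc² + δp²) = √(589 + 29.2 + 144) = 27.6
Q = 402.

402 ± 27.6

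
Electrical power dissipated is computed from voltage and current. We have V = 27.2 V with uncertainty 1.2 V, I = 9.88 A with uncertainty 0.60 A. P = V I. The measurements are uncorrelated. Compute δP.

20.2 W

Relative error in a monomial: (δP/P)² = Σ (nᵢ · δxᵢ/xᵢ)².
  (1·δV/V)² = (1×0.0441)² = 0.00195;  (1·δI/I)² = (1×0.0607)² = 0.00369
δP/P = √(0.00563) = 0.0751
P = 269 W, so δP = 0.0751 × 269 = 20.2 W.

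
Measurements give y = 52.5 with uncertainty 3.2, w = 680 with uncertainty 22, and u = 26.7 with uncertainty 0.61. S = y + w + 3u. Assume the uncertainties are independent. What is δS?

Sums and differences: (δS)² = Σ (cᵢ δxᵢ)².
  (δy)² = 10.2;  (δw)² = 484;  (3·δu)² = 3.35
δS = √(498) = 22.3

22.3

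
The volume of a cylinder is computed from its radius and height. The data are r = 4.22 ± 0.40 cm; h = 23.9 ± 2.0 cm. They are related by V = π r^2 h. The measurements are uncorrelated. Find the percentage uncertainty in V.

20.7%

Since V is a product/quotient, work with relative uncertainties:
  (2·δr/r)² = (2×0.0948)² = 0.0359;  (1·δh/h)² = (1×0.0837)² = 0.00700
δV/V = √(0.0429) = 0.207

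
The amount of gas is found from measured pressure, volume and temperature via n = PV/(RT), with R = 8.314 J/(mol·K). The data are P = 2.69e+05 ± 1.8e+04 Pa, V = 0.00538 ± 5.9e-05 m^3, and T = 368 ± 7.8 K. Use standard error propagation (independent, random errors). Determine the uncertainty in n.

0.0336 mol

Products/powers → add relative errors in quadrature, weighted by exponent:
  (1·δP/P)² = (1×0.0669)² = 0.00448;  (1·δV/V)² = (1×0.0110)² = 0.000120;  (-1·δT/T)² = (-1×0.0212)² = 0.000449
δn/n = √(0.00505) = 0.0710
n = 0.473 mol, so δn = 0.0710 × 0.473 = 0.0336 mol.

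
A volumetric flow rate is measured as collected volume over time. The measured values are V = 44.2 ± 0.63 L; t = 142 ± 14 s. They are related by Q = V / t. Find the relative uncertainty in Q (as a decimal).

Each factor contributes (exponent × relative error)² to (δQ/Q)²:
  (1·δV/V)² = (1×0.0143)² = 0.000203;  (-1·δt/t)² = (-1×0.0986)² = 0.00972
δQ/Q = √(0.00992) = 0.0996

0.0996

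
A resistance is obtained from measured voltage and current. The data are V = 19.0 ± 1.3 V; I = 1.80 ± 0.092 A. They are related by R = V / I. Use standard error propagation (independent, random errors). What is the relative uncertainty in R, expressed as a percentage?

Each factor contributes (exponent × relative error)² to (δR/R)²:
  (1·δV/V)² = (1×0.0684)² = 0.00468;  (-1·δI/I)² = (-1×0.0511)² = 0.00261
δR/R = √(0.00729) = 0.0854

8.54%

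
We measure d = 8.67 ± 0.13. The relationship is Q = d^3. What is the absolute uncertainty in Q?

29.3

Q ∝ d^3, so δQ/Q = |3| · δd/d = 3 × 0.0150 = 0.0450.
Q = 652, so δQ = 0.0450 × 652 = 29.3.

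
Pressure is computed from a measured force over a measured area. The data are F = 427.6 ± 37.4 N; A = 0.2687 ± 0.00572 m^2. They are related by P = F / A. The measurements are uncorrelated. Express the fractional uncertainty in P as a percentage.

9.00%

For a monomial P ∝ F, A^-1, fractional errors add in quadrature:
  (1·δF/F)² = (1×0.0875)² = 0.00765;  (-1·δA/A)² = (-1×0.0213)² = 0.000453
δP/P = √(0.00810) = 0.0900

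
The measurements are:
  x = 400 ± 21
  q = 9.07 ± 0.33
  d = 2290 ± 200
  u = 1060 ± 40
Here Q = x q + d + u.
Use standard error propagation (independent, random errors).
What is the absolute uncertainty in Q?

309

Let p = x·q = 3630. δp/p = √((1·δx/x)² + (1·δq/q)²) = √(0.00276 + 0.00132) = 0.0639, so δp = 232.
Q = p + d + u: δQ = √(δp² + δd² + δu²) = √(53700 + 40000 + 1600) = 309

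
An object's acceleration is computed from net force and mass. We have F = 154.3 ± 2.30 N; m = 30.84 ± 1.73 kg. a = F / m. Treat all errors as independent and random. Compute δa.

a is a product of powers, so relative uncertainties combine in quadrature:
  (1·δF/F)² = (1×0.0149)² = 0.000222;  (-1·δm/m)² = (-1×0.0561)² = 0.00315
δa/a = √(0.00337) = 0.0580
a = 5.003 m/s^2, so δa = 0.0580 × 5.003 = 0.290 m/s^2.

0.290 m/s^2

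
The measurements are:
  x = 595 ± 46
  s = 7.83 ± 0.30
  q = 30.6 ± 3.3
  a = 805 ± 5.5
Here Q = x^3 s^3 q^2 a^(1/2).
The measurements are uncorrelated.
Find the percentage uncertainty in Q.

33.7%

Products/powers → add relative errors in quadrature, weighted by exponent:
  (3·δx/x)² = (3×0.0773)² = 0.0538;  (3·δs/s)² = (3×0.0383)² = 0.0132;  (2·δq/q)² = (2×0.108)² = 0.0465;  (½·δa/a)² = (0.5×0.00683)² = 1.17e-05
δQ/Q = √(0.114) = 0.337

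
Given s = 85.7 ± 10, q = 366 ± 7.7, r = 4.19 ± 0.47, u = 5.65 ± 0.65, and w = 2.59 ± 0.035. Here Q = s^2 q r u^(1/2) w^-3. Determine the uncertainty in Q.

4.15e+05

Each factor contributes (exponent × relative error)² to (δQ/Q)²:
  (2·δs/s)² = (2×0.117)² = 0.0545;  (1·δq/q)² = (1×0.0210)² = 0.000443;  (1·δr/r)² = (1×0.112)² = 0.0126;  (½·δu/u)² = (0.5×0.115)² = 0.00331;  (-3·δw/w)² = (-3×0.0135)² = 0.00164
δQ/Q = √(0.0724) = 0.269
Q = 1.54e+06, so δQ = 0.269 × 1.54e+06 = 4.15e+05.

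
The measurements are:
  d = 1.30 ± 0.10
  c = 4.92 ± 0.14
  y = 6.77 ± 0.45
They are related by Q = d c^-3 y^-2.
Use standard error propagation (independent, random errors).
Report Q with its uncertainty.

(2.38 ± 0.418) × 10^-4

Since Q is a product/quotient, work with relative uncertainties:
  (1·δd/d)² = (1×0.0769)² = 0.00592;  (-3·δc/c)² = (-3×0.0285)² = 0.00729;  (-2·δy/y)² = (-2×0.0665)² = 0.0177
δQ/Q = √(0.0309) = 0.176
Q = 0.000238, so δQ = 0.176 × 0.000238 = 4.18e-05.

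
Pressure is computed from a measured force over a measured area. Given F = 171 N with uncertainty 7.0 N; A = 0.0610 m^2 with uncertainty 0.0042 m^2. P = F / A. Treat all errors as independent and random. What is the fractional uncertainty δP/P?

0.0801

Since P is a product/quotient, work with relative uncertainties:
  (1·δF/F)² = (1×0.0409)² = 0.00168;  (-1·δA/A)² = (-1×0.0689)² = 0.00474
δP/P = √(0.00642) = 0.0801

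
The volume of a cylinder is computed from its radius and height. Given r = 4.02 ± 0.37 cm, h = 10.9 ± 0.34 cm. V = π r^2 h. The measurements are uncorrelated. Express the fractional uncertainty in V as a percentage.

18.7%

Relative error in a monomial: (δV/V)² = Σ (nᵢ · δxᵢ/xᵢ)².
  (2·δr/r)² = (2×0.0920)² = 0.0339;  (1·δh/h)² = (1×0.0312)² = 0.000973
δV/V = √(0.0349) = 0.187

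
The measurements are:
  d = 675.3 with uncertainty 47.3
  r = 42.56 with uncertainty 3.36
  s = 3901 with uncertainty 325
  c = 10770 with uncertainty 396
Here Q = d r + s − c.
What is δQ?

3080

Let p = d·r = 28740. δp/p = √((1·δd/d)² + (1·δr/r)²) = √(0.00491 + 0.00623) = 0.106, so δp = 3030.
Q = p + s − c: δQ = √(δp² + δs² + δc²) = √(9.2e+06 + 1.06e+05 + 1.57e+05) = 3080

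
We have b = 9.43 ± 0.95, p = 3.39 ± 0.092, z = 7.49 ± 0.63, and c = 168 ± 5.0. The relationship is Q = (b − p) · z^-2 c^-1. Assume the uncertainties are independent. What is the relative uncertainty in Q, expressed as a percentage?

Let u = b − p = 6.04. δu = √(δb² + δp²) = √(0.902 + 0.00846) = 0.954, so δu/u = 0.158.
Q is then a monomial in u, z, c:
δQ/Q = √((δu/u)² + (-2·δz/z)² + (-1·δc/c)²) = √(0.0250 + 0.0283 + 0.000886) = 0.233

23.3%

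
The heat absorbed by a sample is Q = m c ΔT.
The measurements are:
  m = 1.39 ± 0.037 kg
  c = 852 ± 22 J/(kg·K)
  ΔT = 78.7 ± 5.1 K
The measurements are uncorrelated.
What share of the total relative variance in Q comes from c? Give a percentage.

(δQ/Q)² = (1·δm/m)² + (1·δc/c)² + (1·δΔT/ΔT)²
  m term: (1×0.0266)² = 0.000709
  c term: (1×0.0258)² = 0.000667
  ΔT term: (1×0.0648)² = 0.00420
Total = 0.00557. Share from c = 0.000667/0.00557 = 0.120.

12.0%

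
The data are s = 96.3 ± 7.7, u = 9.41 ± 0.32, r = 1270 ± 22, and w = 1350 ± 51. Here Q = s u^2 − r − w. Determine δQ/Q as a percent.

15.2%

Let p = s·u^2 = 8530. δp/p = √((1·δs/s)² + (2·δu/u)²) = √(0.00639 + 0.00463) = 0.105, so δp = 895.
Q = p − r − w: δQ = √(δp² + δr² + δw²) = √(8.01e+05 + 484 + 2600) = 897
Q = 5910, so δQ/Q = 897/5910 = 0.152.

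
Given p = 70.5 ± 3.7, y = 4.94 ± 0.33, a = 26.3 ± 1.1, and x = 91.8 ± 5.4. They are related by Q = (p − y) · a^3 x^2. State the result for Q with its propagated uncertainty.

(1.01 ± 0.182) × 10^10

Let u = p − y = 65.6. δu = √(δp² + δy²) = √(13.7 + 0.109) = 3.71, so δu/u = 0.0567.
Q is then a monomial in u, a, x:
δQ/Q = √((δu/u)² + (3·δa/a)² + (2·δx/x)²) = √(0.00321 + 0.0157 + 0.0138) = 0.181
Q = 1.01e+10, so δQ = 0.181 × 1.01e+10 = 1.82e+09.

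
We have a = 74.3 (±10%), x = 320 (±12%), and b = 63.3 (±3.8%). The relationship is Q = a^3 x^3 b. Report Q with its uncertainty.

Since Q is a product/quotient, work with relative uncertainties:
  (3·δa/a)² = (3×0.100)² = 0.0900;  (3·δx/x)² = (3×0.120)² = 0.130;  (1·δb/b)² = (1×0.0380)² = 0.00144
δQ/Q = √(0.221) = 0.470
Q = 8.51e+14, so δQ = 0.470 × 8.51e+14 = 4e+14.

(8.51 ± 4.00) × 10^14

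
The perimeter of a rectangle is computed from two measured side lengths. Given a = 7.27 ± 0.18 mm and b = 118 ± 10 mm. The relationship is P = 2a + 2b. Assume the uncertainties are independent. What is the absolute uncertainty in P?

20.0 mm

Sums and differences: (δP)² = Σ (cᵢ δxᵢ)².
  (2·δa)² = 0.130;  (2·δb)² = 400
δP = √(400) = 20.0 mm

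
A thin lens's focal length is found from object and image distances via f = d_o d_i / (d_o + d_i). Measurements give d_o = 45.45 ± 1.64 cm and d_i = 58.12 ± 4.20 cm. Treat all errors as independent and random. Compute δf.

∂f/∂d_o = (d_i/(d_o+d_i))² = 0.315;  ∂f/∂d_i = (d_o/(d_o+d_i))² = 0.193
δf = √((∂f/∂d_o · δd_o)² + (∂f/∂d_i · δd_i)²) = √(0.267 + 0.654) = 0.960 cm

0.960 cm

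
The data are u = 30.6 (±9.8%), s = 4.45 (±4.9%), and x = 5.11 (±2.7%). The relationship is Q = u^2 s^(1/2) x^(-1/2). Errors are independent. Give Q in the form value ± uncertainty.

For a monomial Q ∝ u^2, s^(1/2), x^(-1/2), fractional errors add in quadrature:
  (2·δu/u)² = (2×0.0980)² = 0.0384;  (½·δs/s)² = (0.5×0.0490)² = 0.000600;  (−½·δx/x)² = (-0.5×0.0270)² = 0.000182
δQ/Q = √(0.0392) = 0.198
Q = 874, so δQ = 0.198 × 874 = 173.

874 ± 173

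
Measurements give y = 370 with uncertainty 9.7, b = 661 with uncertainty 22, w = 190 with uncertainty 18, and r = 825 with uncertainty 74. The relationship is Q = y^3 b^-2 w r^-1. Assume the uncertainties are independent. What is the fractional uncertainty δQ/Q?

Products/powers → add relative errors in quadrature, weighted by exponent:
  (3·δy/y)² = (3×0.0262)² = 0.00619;  (-2·δb/b)² = (-2×0.0333)² = 0.00443;  (1·δw/w)² = (1×0.0947)² = 0.00898;  (-1·δr/r)² = (-1×0.0897)² = 0.00805
δQ/Q = √(0.0276) = 0.166

0.166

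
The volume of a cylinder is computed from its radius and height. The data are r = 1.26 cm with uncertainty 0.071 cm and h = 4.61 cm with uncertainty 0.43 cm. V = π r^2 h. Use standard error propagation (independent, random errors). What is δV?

Products/powers → add relative errors in quadrature, weighted by exponent:
  (2·δr/r)² = (2×0.0563)² = 0.0127;  (1·δh/h)² = (1×0.0933)² = 0.00870
δV/V = √(0.0214) = 0.146
V = 23.0 cm^3, so δV = 0.146 × 23.0 = 3.36 cm^3.

3.36 cm^3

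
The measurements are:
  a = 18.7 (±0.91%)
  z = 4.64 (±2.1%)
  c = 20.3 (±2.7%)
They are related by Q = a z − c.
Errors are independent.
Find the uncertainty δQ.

Let p = a·z = 86.8. δp/p = √((1·δa/a)² + (1·δz/z)²) = √(8.28e-05 + 0.000441) = 0.0229, so δp = 1.99.
Q = p − c: δQ = √(δp² + δc²) = √(3.94 + 0.300) = 2.06

2.06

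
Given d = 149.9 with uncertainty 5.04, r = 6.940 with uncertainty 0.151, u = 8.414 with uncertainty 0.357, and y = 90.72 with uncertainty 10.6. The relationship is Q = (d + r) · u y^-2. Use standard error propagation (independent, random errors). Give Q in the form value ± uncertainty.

Let w = d + r = 156.8. δw = √(δd² + δr²) = √(25.4 + 0.0228) = 5.04, so δw/w = 0.0321.
Q is then a monomial in w, u, y:
δQ/Q = √((δw/w)² + (1·δu/u)² + (-2·δy/y)²) = √(0.00103 + 0.00180 + 0.0546) = 0.240
Q = 0.1603, so δQ = 0.240 × 0.1603 = 0.0384.

0.1603 ± 0.0384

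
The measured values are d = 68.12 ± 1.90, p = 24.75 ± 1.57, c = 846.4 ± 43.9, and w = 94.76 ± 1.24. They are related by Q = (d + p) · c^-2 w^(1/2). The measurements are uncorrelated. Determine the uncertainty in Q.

0.000135

Let u = d + p = 92.87. δu = √(δd² + δp²) = √(3.61 + 2.46) = 2.46, so δu/u = 0.0265.
Q is then a monomial in u, c, w:
δQ/Q = √((δu/u)² + (-2·δc/c)² + (½·δw/w)²) = √(0.000704 + 0.0108 + 4.28e-05) = 0.107
Q = 0.001262, so δQ = 0.107 × 0.001262 = 0.000135.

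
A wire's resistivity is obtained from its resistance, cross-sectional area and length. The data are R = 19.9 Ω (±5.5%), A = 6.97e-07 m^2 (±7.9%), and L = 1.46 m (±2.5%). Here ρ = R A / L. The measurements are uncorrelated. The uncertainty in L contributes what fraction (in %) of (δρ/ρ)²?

(δρ/ρ)² = (1·δR/R)² + (1·δA/A)² + (-1·δL/L)²
  R term: (1×0.0550)² = 0.00303
  A term: (1×0.0790)² = 0.00624
  L term: (-1×0.0250)² = 0.000625
Total = 0.00989. Share from L = 0.000625/0.00989 = 0.0632.

6.32%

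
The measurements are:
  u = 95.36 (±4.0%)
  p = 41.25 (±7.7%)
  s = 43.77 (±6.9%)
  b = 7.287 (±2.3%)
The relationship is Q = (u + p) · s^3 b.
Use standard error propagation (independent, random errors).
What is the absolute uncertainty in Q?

Let w = u + p = 136.6. δw = √(δu² + δp²) = √(14.5 + 10.1) = 4.96, so δw/w = 0.0363.
Q is then a monomial in w, s, b:
δQ/Q = √((δw/w)² + (3·δs/s)² + (1·δb/b)²) = √(0.00132 + 0.0428 + 0.000529) = 0.211
Q = 8.348e+07, so δQ = 0.211 × 8.348e+07 = 1.76e+07.

1.76e+07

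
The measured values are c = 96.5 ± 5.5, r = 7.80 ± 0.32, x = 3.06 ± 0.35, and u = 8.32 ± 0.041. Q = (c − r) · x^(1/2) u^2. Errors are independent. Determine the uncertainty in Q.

913

Let w = c − r = 88.7. δw = √(δc² + δr²) = √(30.2 + 0.102) = 5.51, so δw/w = 0.0621.
Q is then a monomial in w, x, u:
δQ/Q = √((δw/w)² + (½·δx/x)² + (2·δu/u)²) = √(0.00386 + 0.00327 + 9.71e-05) = 0.0850
Q = 10700, so δQ = 0.0850 × 10700 = 913.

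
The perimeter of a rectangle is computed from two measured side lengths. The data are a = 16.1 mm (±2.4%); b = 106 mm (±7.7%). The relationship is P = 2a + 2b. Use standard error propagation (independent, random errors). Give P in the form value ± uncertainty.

P is a linear combination, so absolute uncertainties add in quadrature:
  (2·δa)² = 0.597;  (2·δb)² = 266
δP = √(267) = 16.3 mm
P = 244 mm.

244 ± 16.3 mm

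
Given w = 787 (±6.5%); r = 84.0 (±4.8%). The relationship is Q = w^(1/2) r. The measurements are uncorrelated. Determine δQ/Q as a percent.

5.80%

Since Q is a product/quotient, work with relative uncertainties:
  (½·δw/w)² = (0.5×0.0650)² = 0.00106;  (1·δr/r)² = (1×0.0480)² = 0.00230
δQ/Q = √(0.00336) = 0.0580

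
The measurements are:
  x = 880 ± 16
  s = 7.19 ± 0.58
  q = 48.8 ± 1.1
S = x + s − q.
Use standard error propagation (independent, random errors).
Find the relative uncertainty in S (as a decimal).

Absolute uncertainties add in quadrature for a linear combination:
  (δx)² = 256;  (δs)² = 0.336;  (δq)² = 1.21
δS = √(258) = 16.0
S = 838, so δS/S = 16.0/838 = 0.0191.

0.0191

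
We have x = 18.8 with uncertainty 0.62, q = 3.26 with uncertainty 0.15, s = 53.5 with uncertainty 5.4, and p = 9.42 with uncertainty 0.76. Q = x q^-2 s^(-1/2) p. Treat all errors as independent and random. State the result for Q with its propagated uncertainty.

2.28 ± 0.311

Each factor contributes (exponent × relative error)² to (δQ/Q)²:
  (1·δx/x)² = (1×0.0330)² = 0.00109;  (-2·δq/q)² = (-2×0.0460)² = 0.00847;  (−½·δs/s)² = (-0.5×0.101)² = 0.00255;  (1·δp/p)² = (1×0.0807)² = 0.00651
δQ/Q = √(0.0186) = 0.136
Q = 2.28, so δQ = 0.136 × 2.28 = 0.311.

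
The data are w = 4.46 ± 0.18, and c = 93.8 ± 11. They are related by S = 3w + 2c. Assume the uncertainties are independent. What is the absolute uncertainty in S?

Absolute uncertainties add in quadrature for a linear combination:
  (3·δw)² = 0.292;  (2·δc)² = 484
δS = √(484) = 22.0

22.0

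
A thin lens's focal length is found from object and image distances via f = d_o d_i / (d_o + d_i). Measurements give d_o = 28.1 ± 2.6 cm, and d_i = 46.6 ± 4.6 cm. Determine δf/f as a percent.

6.86%

∂f/∂d_o = (d_i/(d_o+d_i))² = 0.389;  ∂f/∂d_i = (d_o/(d_o+d_i))² = 0.142
δf = √((∂f/∂d_o · δd_o)² + (∂f/∂d_i · δd_i)²) = √(1.02 + 0.424) = 1.20 cm
f = 17.5 cm, so δf/f = 1.20/17.5 = 0.0686.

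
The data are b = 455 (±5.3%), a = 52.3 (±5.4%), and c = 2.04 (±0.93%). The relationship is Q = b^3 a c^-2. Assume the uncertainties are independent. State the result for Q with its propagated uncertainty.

Q is a product of powers, so relative uncertainties combine in quadrature:
  (3·δb/b)² = (3×0.0530)² = 0.0253;  (1·δa/a)² = (1×0.0540)² = 0.00292;  (-2·δc/c)² = (-2×0.00930)² = 0.000346
δQ/Q = √(0.0285) = 0.169
Q = 1.18e+09, so δQ = 0.169 × 1.18e+09 = 2e+08.

(1.18 ± 0.200) × 10^9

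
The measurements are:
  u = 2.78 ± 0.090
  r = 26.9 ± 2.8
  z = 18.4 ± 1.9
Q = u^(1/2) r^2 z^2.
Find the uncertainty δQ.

Q is a product of powers, so relative uncertainties combine in quadrature:
  (½·δu/u)² = (0.5×0.0324)² = 0.000262;  (2·δr/r)² = (2×0.104)² = 0.0433;  (2·δz/z)² = (2×0.103)² = 0.0427
δQ/Q = √(0.0863) = 0.294
Q = 4.08e+05, so δQ = 0.294 × 4.08e+05 = 1.2e+05.

1.2e+05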